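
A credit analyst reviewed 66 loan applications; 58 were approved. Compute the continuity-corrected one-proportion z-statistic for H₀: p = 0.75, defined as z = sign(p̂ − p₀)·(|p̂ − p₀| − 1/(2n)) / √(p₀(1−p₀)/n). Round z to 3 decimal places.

Sample proportion p̂ = 58/66 = 0.87879. p̂ − p₀ = 0.128788.
1/(2n) = 0.007576.
Corrected numerator: |0.128788| − 0.007576 = 0.121212.
SE₀ = √(0.75·0.25/66) = 0.053300.
z = (+)0.121212/0.053300 = 2.274.

z = 2.274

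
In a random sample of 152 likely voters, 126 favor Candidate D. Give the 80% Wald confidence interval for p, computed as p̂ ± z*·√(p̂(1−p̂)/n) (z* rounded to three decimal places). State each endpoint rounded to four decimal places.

(0.7898, 0.8681)

The sample proportion is 126/152 = 0.82895.
SE(p̂) = √(0.82895·0.17105/152) = 0.030543.
z* = 1.282 at the 80% level.
Margin of error: 1.282 × 0.030543 = 0.03916.
CI: 0.82895 ± 0.03916 = (0.7898, 0.8681).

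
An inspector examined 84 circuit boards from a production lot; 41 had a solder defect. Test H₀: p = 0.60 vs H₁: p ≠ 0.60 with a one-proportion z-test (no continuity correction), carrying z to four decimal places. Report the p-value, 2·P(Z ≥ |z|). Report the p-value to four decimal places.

p-value = 0.0363

Sample proportion p̂ = 41/84 = 0.48810.
Null standard error: √(0.60·0.40/84) = √0.002857143 = 0.053452.
z = (p̂ − p₀)/SE = (41/84 − 0.60)/0.053452 ≈ -2.0935.
p-value = 2·P(Z ≥ |z|) with z = -2.0935 → 0.0363.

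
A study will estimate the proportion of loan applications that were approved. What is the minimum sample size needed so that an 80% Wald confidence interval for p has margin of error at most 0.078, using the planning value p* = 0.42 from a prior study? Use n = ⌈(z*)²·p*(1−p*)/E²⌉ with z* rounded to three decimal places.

The 80% critical value is z* = 1.282.
p*(1−p*) = 0.42·0.58 = 0.2436.
(z*)²·p*(1−p*)/E² = 1.643524·0.2436/0.006084 = 65.806.
Rounding up, n = 66.

n = 66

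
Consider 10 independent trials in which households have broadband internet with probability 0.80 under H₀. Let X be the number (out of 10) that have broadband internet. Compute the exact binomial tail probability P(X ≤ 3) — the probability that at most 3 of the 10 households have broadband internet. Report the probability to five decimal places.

X is binomial with n = 10 and p = 0.80.
P(X ≤ 3) = C(10,0)·0.80^0·0.20^10 + C(10,1)·0.80^1·0.20^9 + C(10,2)·0.80^2·0.20^8 + C(10,3)·0.80^3·0.20^7.
= 0.000000 + 0.000004 + 0.000074 + 0.000786 = 0.00086.

P = 0.00086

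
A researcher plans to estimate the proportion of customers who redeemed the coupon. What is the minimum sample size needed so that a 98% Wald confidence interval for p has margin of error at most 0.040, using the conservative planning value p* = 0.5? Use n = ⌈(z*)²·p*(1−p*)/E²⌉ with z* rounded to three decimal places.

n = 846

For 98% confidence, z* = 2.326.
p*(1−p*) = 0.2500.
(z*)²·p*(1−p*)/E² = 5.410276·0.2500/0.001600 = 845.356.
Rounding up, n = 846.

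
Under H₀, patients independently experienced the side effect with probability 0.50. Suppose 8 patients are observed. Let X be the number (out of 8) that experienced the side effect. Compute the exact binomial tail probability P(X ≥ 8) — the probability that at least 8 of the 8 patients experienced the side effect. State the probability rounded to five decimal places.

X ~ Binomial(n=8, p=0.50).
P(X ≥ 8) = C(8,8)·0.50^8·0.50^0.
= 0.003906 = 0.00391.

P = 0.00391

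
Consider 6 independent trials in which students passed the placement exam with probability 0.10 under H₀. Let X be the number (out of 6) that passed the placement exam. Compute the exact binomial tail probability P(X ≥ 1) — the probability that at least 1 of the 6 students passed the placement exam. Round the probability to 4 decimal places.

X is binomial with n = 6 and p = 0.10.
P(X ≥ 1) = Σ_{j=1}^{6} C(6,j)·0.10^j·0.90^{6−j}.
= 0.354294 + 0.098415 + 0.014580 + 0.001215 + 0.000054 + 0.000001 = 0.4686.

P = 0.4686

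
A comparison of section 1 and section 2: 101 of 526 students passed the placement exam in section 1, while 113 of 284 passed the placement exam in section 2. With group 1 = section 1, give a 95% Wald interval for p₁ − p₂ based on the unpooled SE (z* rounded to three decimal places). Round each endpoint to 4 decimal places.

(-0.2720, -0.1397)

p̂₁ = 101/526 = 0.19202, p̂₂ = 113/284 = 0.39789; p̂₁ − p̂₂ = -0.20587.
Unpooled SE = √(p̂₁(1−p̂₁)/n₁ + p̂₂(1−p̂₂)/n₂) = √(0.000294953 + 0.000843567) = 0.033742.
For 95% confidence, z* = 1.960. Margin = 1.960·0.033742 = 0.06613.
So the interval runs from -0.2720 to -0.1397.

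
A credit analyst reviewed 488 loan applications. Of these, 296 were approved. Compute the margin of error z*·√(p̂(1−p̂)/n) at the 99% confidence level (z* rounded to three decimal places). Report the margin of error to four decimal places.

The sample proportion is 296/488 = 0.60656.
SE = √(p̂(1−p̂)/n) = √(0.238646/488) = 0.022114.
For 99% confidence, z* = 2.576.
ME = 2.576·0.022114 = 0.0570.

ME = 0.0570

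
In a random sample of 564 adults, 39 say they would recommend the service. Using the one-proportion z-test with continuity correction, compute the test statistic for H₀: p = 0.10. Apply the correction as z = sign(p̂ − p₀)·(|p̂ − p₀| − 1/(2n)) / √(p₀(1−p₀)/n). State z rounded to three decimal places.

z = -2.372

Sample proportion p̂ = 39/564 = 0.06915. p̂ − p₀ = -0.030851.
Continuity correction 1/(2n) = 1/1128 = 0.000887.
Corrected numerator: |-0.030851| − 0.000887 = 0.029964.
SE₀ = √(0.10·0.90/564) = 0.012632.
z = (−)0.029964/0.012632 = -2.372.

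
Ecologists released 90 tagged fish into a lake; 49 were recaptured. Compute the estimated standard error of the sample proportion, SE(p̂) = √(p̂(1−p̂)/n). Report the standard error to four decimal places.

SE = 0.0525

The sample proportion is 49/90 = 0.54444.
p̂(1−p̂) = 0.248025.
Dividing by n and taking the root: √0.002755833 = 0.0525.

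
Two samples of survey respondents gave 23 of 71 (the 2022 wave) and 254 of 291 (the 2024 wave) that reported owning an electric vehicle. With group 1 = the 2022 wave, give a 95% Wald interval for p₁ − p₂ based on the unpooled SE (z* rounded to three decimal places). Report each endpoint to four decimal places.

p̂₁ = 0.32394, p̂₂ = 0.87285, so the observed difference is -0.54891.
SE = √(0.003084566 + 0.000381379) = √0.003465945 = 0.058872.
For 95% confidence, z* = 1.960. Margin = 1.960·0.058872 = 0.11539.
CI: -0.54891 ± 0.11539 = (-0.6643, -0.4335).

(-0.6643, -0.4335)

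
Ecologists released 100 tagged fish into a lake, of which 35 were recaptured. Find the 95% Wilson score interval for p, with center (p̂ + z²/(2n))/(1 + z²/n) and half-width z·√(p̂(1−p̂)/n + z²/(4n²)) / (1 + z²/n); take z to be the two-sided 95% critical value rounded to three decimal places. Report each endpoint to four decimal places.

(0.2636, 0.4475)

p̂ = 35/100 = 0.35000; z = 1.960, so z² = 3.841600.
1 + z²/n = 1.038416.
Adjusted center: (0.35000 + z²/(2n))/1.038416 = 0.35555.
Radicand: p̂(1−p̂)/n + z²/(4n²) = 0.002275000 + 0.000096040 = 0.002371040.
Half-width = z·√(radicand)/denom = 1.960·0.048693/1.038416 = 0.09191.
CI: 0.35555 ± 0.09191 = (0.2636, 0.4475).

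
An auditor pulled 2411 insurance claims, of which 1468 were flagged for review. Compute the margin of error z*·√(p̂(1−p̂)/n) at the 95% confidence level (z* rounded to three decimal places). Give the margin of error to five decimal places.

ME = 0.01948

Sample proportion p̂ = 1468/2411 = 0.60888.
SE(p̂) = √(0.60888·0.39112/2411) = 0.009939.
The 95% critical value is z* = 1.960.
So ME = 0.01948.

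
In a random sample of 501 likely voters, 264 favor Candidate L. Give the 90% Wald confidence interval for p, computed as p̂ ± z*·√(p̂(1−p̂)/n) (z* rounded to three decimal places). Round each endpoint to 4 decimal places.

(0.4903, 0.5636)

The sample proportion is 264/501 = 0.52695.
SE = √(p̂(1−p̂)/n) = √(0.249274/501) = 0.022306.
The 90% critical value is z* = 1.645.
Margin of error: 1.645 × 0.022306 = 0.03669.
CI: 0.52695 ± 0.03669 = (0.4903, 0.5636).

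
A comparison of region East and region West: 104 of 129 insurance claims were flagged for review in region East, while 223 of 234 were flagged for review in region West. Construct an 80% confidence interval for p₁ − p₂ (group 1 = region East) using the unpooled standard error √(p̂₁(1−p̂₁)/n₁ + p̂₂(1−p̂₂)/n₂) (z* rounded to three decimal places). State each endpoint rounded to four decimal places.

p̂₁ = 104/129 = 0.80620, p̂₂ = 223/234 = 0.95299; p̂₁ − p̂₂ = -0.14679.
SE = √(0.001211168 + 0.000191448) = √0.001402616 = 0.037452.
For 80% confidence, z* = 1.282. Margin = 1.282·0.037452 = 0.04801.
Interval: -0.14679 ± 0.04801 → (-0.1948, -0.0988).

(-0.1948, -0.0988)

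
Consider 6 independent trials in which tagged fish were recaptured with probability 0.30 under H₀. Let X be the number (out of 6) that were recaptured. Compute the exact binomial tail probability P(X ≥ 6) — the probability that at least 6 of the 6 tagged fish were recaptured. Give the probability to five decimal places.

X ~ Binomial(n=6, p=0.30).
P(X ≥ 6) = C(6,6)·0.30^6·0.70^0.
= 0.000729 = 0.00073.

P = 0.00073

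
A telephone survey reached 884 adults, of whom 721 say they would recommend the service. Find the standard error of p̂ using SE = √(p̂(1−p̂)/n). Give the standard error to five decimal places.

SE = 0.01304

The sample proportion is 721/884 = 0.81561.
p̂(1−p̂) = 0.150390.
Dividing by n and taking the root: √0.000170124 = 0.01304.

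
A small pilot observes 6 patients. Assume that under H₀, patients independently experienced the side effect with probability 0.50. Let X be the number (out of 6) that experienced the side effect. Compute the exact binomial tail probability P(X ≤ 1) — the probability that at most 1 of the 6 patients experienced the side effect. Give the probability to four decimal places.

P = 0.1094

X ~ Binomial(n=6, p=0.50).
P(X ≤ 1) = C(6,0)·0.50^0·0.50^6 + C(6,1)·0.50^1·0.50^5.
= 0.015625 + 0.093750 = 0.1094.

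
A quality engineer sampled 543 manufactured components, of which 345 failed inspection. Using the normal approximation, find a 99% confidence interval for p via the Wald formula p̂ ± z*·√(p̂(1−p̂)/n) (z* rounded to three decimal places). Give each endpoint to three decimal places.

(0.582, 0.689)

Sample proportion p̂ = 345/543 = 0.63536.
SE(p̂) = √(0.63536·0.36464/543) = 0.020656.
For 99% confidence, z* = 2.576.
Margin = 2.576·0.020656 = 0.05321.
So the interval runs from 0.582 to 0.689.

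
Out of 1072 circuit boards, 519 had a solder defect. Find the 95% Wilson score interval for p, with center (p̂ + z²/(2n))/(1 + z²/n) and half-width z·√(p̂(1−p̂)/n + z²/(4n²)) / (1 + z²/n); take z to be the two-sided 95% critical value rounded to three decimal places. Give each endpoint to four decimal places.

(0.4543, 0.5141)

Here p̂ = 519/1072 = 0.48414 and z = 1.960 (z² = 3.841600).
Denominator 1 + z²/n = 1 + 3.841600/1072 = 1.003584.
Adjusted center: (0.48414 + z²/(2n))/1.003584 = 0.48420.
Radicand: p̂(1−p̂)/n + z²/(4n²) = 0.000232974 + 0.000000836 = 0.000233810.
Half-width = 1.960·√0.000233810/1.003584 = 0.02986.
Interval: 0.48420 ± 0.02986 → (0.4543, 0.5141).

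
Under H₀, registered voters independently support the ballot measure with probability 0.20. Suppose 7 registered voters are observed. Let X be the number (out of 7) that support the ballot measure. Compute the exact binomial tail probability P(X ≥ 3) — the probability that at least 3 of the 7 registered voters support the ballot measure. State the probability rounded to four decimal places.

P = 0.1480

X ~ Binomial(n=7, p=0.20).
P(X ≥ 3) = Σ_{j=3}^{7} C(7,j)·0.20^j·0.80^{7−j}.
= 0.114688 + 0.028672 + 0.004301 + 0.000358 + 0.000013 = 0.1480.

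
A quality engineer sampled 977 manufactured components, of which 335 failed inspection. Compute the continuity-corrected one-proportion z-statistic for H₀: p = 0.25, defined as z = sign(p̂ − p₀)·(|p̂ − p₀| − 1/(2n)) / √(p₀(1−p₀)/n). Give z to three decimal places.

p̂ = 335/977 = 0.34289. p̂ − p₀ = 0.092886.
1/(2n) = 0.000512.
Corrected numerator: |0.092886| − 0.000512 = 0.092374.
Under H₀, SE = √(p₀(1−p₀)/n) = √(0.25·0.75/977) = √0.000191914 = 0.013853.
z = (+)0.092374/0.013853 = 6.668.

z = 6.668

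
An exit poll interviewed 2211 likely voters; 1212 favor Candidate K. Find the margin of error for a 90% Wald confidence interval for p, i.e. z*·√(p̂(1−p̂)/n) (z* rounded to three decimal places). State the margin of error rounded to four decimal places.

ME = 0.0174

The sample proportion is 1212/2211 = 0.54817.
SE = √(p̂(1−p̂)/n) = √(0.247680/2211) = 0.010584.
For 90% confidence, z* = 1.645.
So ME = 0.0174.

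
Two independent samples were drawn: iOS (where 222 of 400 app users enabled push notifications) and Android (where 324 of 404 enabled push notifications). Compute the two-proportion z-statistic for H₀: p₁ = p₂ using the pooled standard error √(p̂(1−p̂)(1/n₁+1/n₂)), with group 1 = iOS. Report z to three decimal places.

z = -7.501

Sample proportions: p̂₁ = 222/400 = 0.55500 and p̂₂ = 324/404 = 0.80198.
Pooled p̂ = (222+324)/(400+404) = 546/804 = 0.67910.
Pooled SE = √[0.2179216·0.00497525] ≈ 0.032927.
z = (p̂₁ − p̂₂)/SE = (0.55500 − 0.80198)/0.032927 = -0.24698/0.032927 = -7.501.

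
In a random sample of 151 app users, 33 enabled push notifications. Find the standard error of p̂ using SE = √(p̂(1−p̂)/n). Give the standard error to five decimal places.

SE = 0.03363

The sample proportion is 33/151 = 0.21854.
p̂(1−p̂) = 0.21854·0.78146 = 0.170780.
Dividing by n and taking the root: √0.001130993 = 0.03363.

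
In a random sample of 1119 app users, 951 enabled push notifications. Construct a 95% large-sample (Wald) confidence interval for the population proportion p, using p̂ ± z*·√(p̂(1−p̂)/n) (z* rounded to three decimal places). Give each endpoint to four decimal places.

(0.8289, 0.8708)

The sample proportion is 951/1119 = 0.84987.
SE = √(p̂(1−p̂)/n) = √(0.127594/1119) = 0.010678.
z* = 1.960 at the 95% level.
Margin of error: 1.960 × 0.010678 = 0.02093.
So the interval runs from 0.8289 to 0.8708.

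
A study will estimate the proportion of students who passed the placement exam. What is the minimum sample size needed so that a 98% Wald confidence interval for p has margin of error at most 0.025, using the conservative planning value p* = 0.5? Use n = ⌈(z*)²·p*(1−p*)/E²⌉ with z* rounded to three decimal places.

n = 2165

z* = 2.326 at the 98% level.
p*(1−p*) = 0.2500.
Required n before rounding: 5.410276 × 0.2500 / 0.025² = 2164.110.
Rounding up, n = 2165.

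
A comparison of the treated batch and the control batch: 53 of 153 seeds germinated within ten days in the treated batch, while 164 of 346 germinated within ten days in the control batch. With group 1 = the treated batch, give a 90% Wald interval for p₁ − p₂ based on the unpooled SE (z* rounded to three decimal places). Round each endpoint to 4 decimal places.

(-0.2047, -0.0504)

p̂₁ = 53/153 = 0.34641, p̂₂ = 164/346 = 0.47399; p̂₁ − p̂₂ = -0.12758.
Unpooled SE = √(p̂₁(1−p̂₁)/n₁ + p̂₂(1−p̂₂)/n₂) = √(0.001479795 + 0.000720588) = 0.046908.
For 90% confidence, z* = 1.645. Margin of error = 0.07716.
So the interval runs from -0.2047 to -0.0504.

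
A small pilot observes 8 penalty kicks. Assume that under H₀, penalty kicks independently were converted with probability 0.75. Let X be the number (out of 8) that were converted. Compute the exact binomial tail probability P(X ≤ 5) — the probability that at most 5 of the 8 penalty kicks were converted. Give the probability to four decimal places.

P = 0.3215

X ~ Binomial(n=8, p=0.75).
P(X ≤ 5) = Σ_{j=0}^{5} C(8,j)·0.75^j·0.25^{8−j}.
= 0.000015 + 0.000366 + 0.003845 + 0.023071 + 0.086517 + 0.207642 = 0.3215.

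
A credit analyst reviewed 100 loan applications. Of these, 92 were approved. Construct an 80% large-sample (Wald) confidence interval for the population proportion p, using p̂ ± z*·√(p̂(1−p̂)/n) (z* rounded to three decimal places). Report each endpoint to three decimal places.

(0.885, 0.955)

The sample proportion is 92/100 = 0.92000.
SE = √(p̂(1−p̂)/n) = √(0.073600/100) = 0.027129.
For 80% confidence, z* = 1.282.
Margin = 1.282·0.027129 = 0.03478.
CI: 0.92000 ± 0.03478 = (0.885, 0.955).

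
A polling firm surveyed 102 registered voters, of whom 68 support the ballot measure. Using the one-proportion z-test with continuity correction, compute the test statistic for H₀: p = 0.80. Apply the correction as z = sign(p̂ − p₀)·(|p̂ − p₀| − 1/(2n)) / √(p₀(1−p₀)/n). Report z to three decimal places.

Sample proportion p̂ = 68/102 = 0.66667. p̂ − p₀ = -0.133333.
1/(2n) = 0.004902.
Corrected numerator: |-0.133333| − 0.004902 = 0.128431.
SE₀ = √(0.80·0.20/102) = 0.039606.
z = −0.128431/0.039606 = -3.243.

z = -3.243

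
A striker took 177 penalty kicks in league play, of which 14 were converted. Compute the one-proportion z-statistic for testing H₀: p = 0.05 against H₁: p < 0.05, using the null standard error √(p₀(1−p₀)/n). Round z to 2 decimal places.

z = 1.78

With x = 14 successes in n = 177, p̂ = 0.07910.
Null standard error: √(0.05·0.95/177) = √0.000268362 = 0.016382.
Test statistic: z = 0.02910/0.016382 = 1.78.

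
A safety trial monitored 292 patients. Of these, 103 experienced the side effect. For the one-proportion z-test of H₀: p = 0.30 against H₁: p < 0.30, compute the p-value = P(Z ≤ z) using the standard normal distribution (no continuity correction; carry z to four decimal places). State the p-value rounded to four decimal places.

The sample proportion is 103/292 = 0.35274.
SE₀ = √(0.30·0.70/292) = 0.026817.
Test statistic (full precision, shown to 4 dp): z = (103/292 − 0.30)/SE₀ ≈ 1.9666.
p-value = P(Z ≤ z) with z = 1.9666 → 0.9754.

p-value = 0.9754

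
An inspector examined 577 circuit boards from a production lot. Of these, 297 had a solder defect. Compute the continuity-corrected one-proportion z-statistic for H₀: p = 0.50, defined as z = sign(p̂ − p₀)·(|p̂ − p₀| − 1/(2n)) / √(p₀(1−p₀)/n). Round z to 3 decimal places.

The sample proportion is 297/577 = 0.51473. p̂ − p₀ = 0.014731.
Continuity correction 1/(2n) = 1/1154 = 0.000867.
Corrected numerator: |0.014731| − 0.000867 = 0.013864.
Null standard error: √(0.50·0.50/577) = √0.000433276 = 0.020815.
z = (+)0.013864/0.020815 = 0.666.

z = 0.666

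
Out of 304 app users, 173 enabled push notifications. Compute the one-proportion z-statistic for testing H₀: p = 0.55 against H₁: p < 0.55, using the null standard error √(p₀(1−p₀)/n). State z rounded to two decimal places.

z = 0.67

The sample proportion is 173/304 = 0.56908.
SE₀ = √(0.55·0.45/304) = 0.028533.
z = (0.56908 − 0.55)/0.028533 = 0.01908/0.028533 = 0.67.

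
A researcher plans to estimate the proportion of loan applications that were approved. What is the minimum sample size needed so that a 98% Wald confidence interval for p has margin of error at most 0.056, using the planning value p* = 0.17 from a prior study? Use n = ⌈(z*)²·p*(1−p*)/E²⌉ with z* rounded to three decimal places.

The 98% critical value is z* = 2.326.
p*(1−p*) = 0.1411.
(z*)²·p*(1−p*)/E² = 5.410276·0.1411/0.003136 = 243.428.
Rounding up, n = 244.

n = 244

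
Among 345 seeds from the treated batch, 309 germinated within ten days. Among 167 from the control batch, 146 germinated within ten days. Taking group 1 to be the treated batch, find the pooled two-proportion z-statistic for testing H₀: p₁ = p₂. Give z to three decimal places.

Sample proportions: p̂₁ = 309/345 = 0.89565 and p̂₂ = 146/167 = 0.87425.
Pooling: p̂ = 455/512 = 0.88867.
SE = √[p̂(1−p̂)(1/n₁+1/n₂)] = √[0.88867·0.11133·(1/345+1/167)] ≈ 0.029651.
z = (p̂₁ − p̂₂)/SE = (0.89565 − 0.87425)/0.029651 = 0.02140/0.029651 = 0.722.

z = 0.722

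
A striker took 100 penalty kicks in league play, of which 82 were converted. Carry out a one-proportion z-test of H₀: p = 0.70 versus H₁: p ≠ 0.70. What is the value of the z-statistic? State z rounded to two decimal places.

z = 2.62

With x = 82 successes in n = 100, p̂ = 0.82000.
SE₀ = √(0.70·0.30/100) = 0.045826.
z = (0.82000 − 0.70)/0.045826 = 0.12000/0.045826 = 2.62.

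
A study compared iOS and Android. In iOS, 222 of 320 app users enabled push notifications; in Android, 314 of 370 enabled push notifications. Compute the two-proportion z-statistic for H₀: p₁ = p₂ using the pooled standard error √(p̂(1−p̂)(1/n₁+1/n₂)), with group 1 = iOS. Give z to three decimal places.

z = -4.873

p̂₁ = 222/320 = 0.69375, p̂₂ = 314/370 = 0.84865.
Pooling: p̂ = 536/690 = 0.77681.
Pooled SE = √[0.1733753·0.00582770] ≈ 0.031786.
z = -0.15490/0.031786 = -4.873.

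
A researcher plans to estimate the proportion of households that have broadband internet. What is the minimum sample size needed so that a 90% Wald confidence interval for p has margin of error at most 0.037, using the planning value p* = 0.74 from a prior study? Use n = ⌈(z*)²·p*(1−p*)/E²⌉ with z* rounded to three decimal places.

For 90% confidence, z* = 1.645.
p*(1−p*) = 0.74·0.26 = 0.1924.
Required n before rounding: 2.706025 × 0.1924 / 0.037² = 380.306.
⌈380.306⌉ = 381.

n = 381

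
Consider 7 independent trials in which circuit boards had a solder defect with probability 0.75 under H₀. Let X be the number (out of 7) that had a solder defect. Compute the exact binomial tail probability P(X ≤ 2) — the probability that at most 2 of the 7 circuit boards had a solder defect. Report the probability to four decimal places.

P = 0.0129

X is binomial with n = 7 and p = 0.75.
P(X ≤ 2) = C(7,0)·0.75^0·0.25^7 + C(7,1)·0.75^1·0.25^6 + C(7,2)·0.75^2·0.25^5.
= 0.000061 + 0.001282 + 0.011536 = 0.0129.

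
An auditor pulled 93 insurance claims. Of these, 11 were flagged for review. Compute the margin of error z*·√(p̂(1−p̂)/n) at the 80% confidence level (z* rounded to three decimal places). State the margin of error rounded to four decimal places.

ME = 0.0429

With x = 11 successes in n = 93, p̂ = 0.11828.
SE(p̂) = √(0.11828·0.88172/93) = 0.033487.
z* = 1.282 at the 80% level.
ME = 1.282·0.033487 = 0.0429.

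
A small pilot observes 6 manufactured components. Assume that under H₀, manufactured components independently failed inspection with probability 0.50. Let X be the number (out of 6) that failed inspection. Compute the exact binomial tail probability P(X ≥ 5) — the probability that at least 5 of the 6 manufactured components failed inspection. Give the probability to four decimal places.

P = 0.1094

X is binomial with n = 6 and p = 0.50.
P(X ≥ 5) = C(6,5)·0.50^5·0.50^1 + C(6,6)·0.50^6·0.50^0.
= 0.093750 + 0.015625 = 0.1094.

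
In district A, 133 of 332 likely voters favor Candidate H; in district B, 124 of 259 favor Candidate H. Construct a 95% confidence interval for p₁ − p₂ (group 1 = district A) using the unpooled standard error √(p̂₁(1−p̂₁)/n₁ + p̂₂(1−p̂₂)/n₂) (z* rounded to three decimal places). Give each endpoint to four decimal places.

(-0.1587, 0.0023)

p̂₁ = 133/332 = 0.40060, p̂₂ = 124/259 = 0.47876; p̂₁ − p̂₂ = -0.07816.
SE = √(0.000723253 + 0.000963510) = √0.001686763 = 0.041070.
For 95% confidence, z* = 1.960. Margin of error = 0.08050.
So the interval runs from -0.1587 to 0.0023.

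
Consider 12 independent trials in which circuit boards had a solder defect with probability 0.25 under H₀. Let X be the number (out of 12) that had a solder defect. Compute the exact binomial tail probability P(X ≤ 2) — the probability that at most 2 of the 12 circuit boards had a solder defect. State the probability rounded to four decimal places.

P = 0.3907

X ~ Binomial(n=12, p=0.25).
P(X ≤ 2) = C(12,0)·0.25^0·0.75^12 + C(12,1)·0.25^1·0.75^11 + C(12,2)·0.25^2·0.75^10.
= 0.031676 + 0.126705 + 0.232293 = 0.3907.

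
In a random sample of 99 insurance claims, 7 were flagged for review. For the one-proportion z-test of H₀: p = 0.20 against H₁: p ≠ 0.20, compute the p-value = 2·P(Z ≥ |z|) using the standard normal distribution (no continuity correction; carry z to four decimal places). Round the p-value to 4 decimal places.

p̂ = 7/99 = 0.07071.
Null standard error: √(0.20·0.80/99) = √0.001616162 = 0.040202.
z = (p̂ − p₀)/SE = (7/99 − 0.20)/0.040202 ≈ -3.2161.
From the standard normal, 2·P(Z ≥ |z|) = 0.0013.

p-value = 0.0013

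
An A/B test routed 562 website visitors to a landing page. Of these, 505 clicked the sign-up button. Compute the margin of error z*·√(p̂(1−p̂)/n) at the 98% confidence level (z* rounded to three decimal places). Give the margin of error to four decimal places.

The sample proportion is 505/562 = 0.89858.
SE(p̂) = √(0.89858·0.10142/562) = 0.012734.
For 98% confidence, z* = 2.326.
So ME = 0.0296.

ME = 0.0296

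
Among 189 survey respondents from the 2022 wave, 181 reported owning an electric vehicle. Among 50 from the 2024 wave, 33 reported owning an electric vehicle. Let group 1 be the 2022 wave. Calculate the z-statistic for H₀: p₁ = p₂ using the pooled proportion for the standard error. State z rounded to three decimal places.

z = 6.116

Sample proportions: p̂₁ = 181/189 = 0.95767 and p̂₂ = 33/50 = 0.66000.
Pooled p̂ = (181+33)/(189+50) = 214/239 = 0.89540.
SE = √[p̂(1−p̂)(1/n₁+1/n₂)] = √[0.89540·0.10460·(1/189+1/50)] ≈ 0.048670.
z = 0.29767/0.048670 = 6.116.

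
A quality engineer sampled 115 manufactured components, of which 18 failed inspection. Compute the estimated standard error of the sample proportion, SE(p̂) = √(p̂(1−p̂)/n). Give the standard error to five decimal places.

With x = 18 successes in n = 115, p̂ = 0.15652.
p̂(1−p̂) = 0.132021.
SE = √(0.132021/115) = √0.001148009 = 0.03388.

SE = 0.03388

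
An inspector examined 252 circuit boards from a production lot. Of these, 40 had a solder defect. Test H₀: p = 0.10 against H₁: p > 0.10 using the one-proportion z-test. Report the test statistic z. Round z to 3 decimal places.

Sample proportion p̂ = 40/252 = 0.15873.
Under H₀, SE = √(p₀(1−p₀)/n) = √(0.10·0.90/252) = √0.000357143 = 0.018898.
z = (0.15873 − 0.10)/0.018898 = 0.05873/0.018898 = 3.108.

z = 3.108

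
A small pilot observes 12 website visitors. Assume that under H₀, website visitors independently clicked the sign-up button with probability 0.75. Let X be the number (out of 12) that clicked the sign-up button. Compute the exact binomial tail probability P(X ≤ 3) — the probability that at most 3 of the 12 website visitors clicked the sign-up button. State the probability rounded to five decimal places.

X is binomial with n = 12 and p = 0.75.
P(X ≤ 3) = C(12,0)·0.75^0·0.25^12 + C(12,1)·0.75^1·0.25^11 + C(12,2)·0.75^2·0.25^10 + C(12,3)·0.75^3·0.25^9.
= 0.000000 + 0.000002 + 0.000035 + 0.000354 = 0.00039.

P = 0.00039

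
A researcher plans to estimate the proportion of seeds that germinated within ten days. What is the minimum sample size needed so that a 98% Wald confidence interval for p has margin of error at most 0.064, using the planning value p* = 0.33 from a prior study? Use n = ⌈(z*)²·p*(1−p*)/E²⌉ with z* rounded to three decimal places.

n = 293

The 98% critical value is z* = 2.326.
p*(1−p*) = 0.2211.
(z*)²·p*(1−p*)/E² = 5.410276·0.2211/0.004096 = 292.044.
⌈292.044⌉ = 293.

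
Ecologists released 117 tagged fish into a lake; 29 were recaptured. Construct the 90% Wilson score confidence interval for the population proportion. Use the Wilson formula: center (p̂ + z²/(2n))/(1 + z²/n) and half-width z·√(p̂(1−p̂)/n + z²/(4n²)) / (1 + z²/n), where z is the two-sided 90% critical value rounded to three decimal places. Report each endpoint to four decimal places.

Here p̂ = 29/117 = 0.24786 and z = 1.645 (z² = 2.706025).
1 + z²/n = 1.023128.
Adjusted center: (0.24786 + z²/(2n))/1.023128 = 0.25356.
Radicand: p̂(1−p̂)/n + z²/(4n²) = 0.001593394 + 0.000049420 = 0.001642814.
Half-width = z·√(radicand)/denom = 1.645·0.040532/1.023128 = 0.06517.
CI: 0.25356 ± 0.06517 = (0.1884, 0.3187).

(0.1884, 0.3187)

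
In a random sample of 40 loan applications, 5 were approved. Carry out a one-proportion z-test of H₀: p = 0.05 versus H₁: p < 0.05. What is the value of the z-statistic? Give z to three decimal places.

The sample proportion is 5/40 = 0.12500.
SE₀ = √(0.05·0.95/40) = 0.034460.
z = (0.12500 − 0.05)/0.034460 = 0.07500/0.034460 = 2.176.

z = 2.176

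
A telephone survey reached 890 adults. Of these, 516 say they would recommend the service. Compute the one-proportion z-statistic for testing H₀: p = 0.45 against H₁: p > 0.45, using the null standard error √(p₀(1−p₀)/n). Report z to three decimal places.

The sample proportion is 516/890 = 0.57978.
Under H₀, SE = √(p₀(1−p₀)/n) = √(0.45·0.55/890) = √0.000278090 = 0.016676.
Test statistic: z = 0.12978/0.016676 = 7.782.

z = 7.782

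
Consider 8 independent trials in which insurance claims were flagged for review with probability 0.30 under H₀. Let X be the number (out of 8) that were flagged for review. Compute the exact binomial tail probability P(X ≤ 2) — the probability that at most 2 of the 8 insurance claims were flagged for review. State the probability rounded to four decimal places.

X ~ Binomial(n=8, p=0.30).
P(X ≤ 2) = C(8,0)·0.30^0·0.70^8 + C(8,1)·0.30^1·0.70^7 + C(8,2)·0.30^2·0.70^6.
= 0.057648 + 0.197650 + 0.296475 = 0.5518.

P = 0.5518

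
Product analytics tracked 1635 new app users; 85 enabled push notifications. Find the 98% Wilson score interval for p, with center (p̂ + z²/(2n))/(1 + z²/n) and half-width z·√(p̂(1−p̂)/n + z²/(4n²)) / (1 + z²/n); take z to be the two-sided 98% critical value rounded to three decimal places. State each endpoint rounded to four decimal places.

Here p̂ = 85/1635 = 0.05199 and z = 2.326 (z² = 5.410276).
Denominator 1 + z²/n = 1 + 5.410276/1635 = 1.003309.
Adjusted center: (0.05199 + z²/(2n))/1.003309 = 0.05347.
Radicand: p̂(1−p̂)/n + z²/(4n²) = 0.000030144 + 0.000000506 = 0.000030650.
Half-width = 2.326·√0.000030650/1.003309 = 0.01283.
So the interval runs from 0.0406 to 0.0663.

(0.0406, 0.0663)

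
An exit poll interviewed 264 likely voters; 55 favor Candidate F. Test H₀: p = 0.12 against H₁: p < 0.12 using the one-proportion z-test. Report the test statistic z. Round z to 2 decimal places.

p̂ = 55/264 = 0.20833.
Under H₀, SE = √(p₀(1−p₀)/n) = √(0.12·0.88/264) = √0.000400000 = 0.020000.
z = (0.20833 − 0.12)/0.020000 = 0.08833/0.020000 = 4.42.

z = 4.42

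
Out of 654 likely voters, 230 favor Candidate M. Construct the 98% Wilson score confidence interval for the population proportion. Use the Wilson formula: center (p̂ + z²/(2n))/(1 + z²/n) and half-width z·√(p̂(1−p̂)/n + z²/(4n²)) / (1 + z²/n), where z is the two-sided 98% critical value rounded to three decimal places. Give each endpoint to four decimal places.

(0.3096, 0.3962)

p̂ = 230/654 = 0.35168; z = 2.326, so z² = 5.410276.
Denominator 1 + z²/n = 1 + 5.410276/654 = 1.008273.
Adjusted center: (0.35168 + z²/(2n))/1.008273 = 0.35290.
Radicand: p̂(1−p̂)/n + z²/(4n²) = 0.000348627 + 0.000003162 = 0.000351789.
Half-width = 2.326·√0.000351789/1.008273 = 0.04327.
Interval: 0.35290 ± 0.04327 → (0.3096, 0.3962).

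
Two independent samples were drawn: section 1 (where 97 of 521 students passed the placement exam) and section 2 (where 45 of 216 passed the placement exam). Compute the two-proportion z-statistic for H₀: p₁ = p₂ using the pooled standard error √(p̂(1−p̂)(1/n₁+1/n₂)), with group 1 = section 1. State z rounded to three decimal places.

Sample proportions: p̂₁ = 97/521 = 0.18618 and p̂₂ = 45/216 = 0.20833.
Pooled p̂ = (97+45)/(521+216) = 142/737 = 0.19267.
Pooled SE = √[0.1555501·0.00654902] ≈ 0.031917.
z = -0.02215/0.031917 = -0.694.

z = -0.694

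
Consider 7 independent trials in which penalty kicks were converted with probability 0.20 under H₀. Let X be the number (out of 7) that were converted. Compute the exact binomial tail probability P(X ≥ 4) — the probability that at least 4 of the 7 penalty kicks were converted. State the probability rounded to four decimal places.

X ~ Binomial(n=7, p=0.20).
P(X ≥ 4) = C(7,4)·0.20^4·0.80^3 + C(7,5)·0.20^5·0.80^2 + C(7,6)·0.20^6·0.80^1 + C(7,7)·0.20^7·0.80^0.
= 0.028672 + 0.004301 + 0.000358 + 0.000013 = 0.0333.

P = 0.0333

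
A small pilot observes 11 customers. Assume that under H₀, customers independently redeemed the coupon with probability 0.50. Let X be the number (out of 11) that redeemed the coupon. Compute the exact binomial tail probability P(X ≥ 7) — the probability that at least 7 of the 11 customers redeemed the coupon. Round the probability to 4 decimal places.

P = 0.2744

X is binomial with n = 11 and p = 0.50.
P(X ≥ 7) = Σ_{j=7}^{11} C(11,j)·0.50^j·0.50^{11−j}.
= 0.161133 + 0.080566 + 0.026855 + 0.005371 + 0.000488 = 0.2744.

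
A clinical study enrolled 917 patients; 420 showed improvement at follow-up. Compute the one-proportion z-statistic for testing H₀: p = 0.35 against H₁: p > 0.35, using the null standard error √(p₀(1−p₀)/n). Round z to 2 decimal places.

Sample proportion p̂ = 420/917 = 0.45802.
Null standard error: √(0.35·0.65/917) = √0.000248092 = 0.015751.
Test statistic: z = 0.10802/0.015751 = 6.86.

z = 6.86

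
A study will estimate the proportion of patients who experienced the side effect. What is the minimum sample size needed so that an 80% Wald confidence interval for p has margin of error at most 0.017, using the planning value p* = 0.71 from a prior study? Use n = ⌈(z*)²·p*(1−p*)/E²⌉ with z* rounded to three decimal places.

n = 1171

z* = 1.282 at the 80% level.
p*(1−p*) = 0.2059.
Required n before rounding: 1.643524 × 0.2059 / 0.017² = 1170.940.
Rounding up, n = 1171.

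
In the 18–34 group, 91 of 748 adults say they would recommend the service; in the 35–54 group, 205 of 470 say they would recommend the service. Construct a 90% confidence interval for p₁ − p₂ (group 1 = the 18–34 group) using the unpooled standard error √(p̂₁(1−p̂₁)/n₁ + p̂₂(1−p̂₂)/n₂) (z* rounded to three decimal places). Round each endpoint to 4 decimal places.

(-0.3570, -0.2721)

p̂₁ = 91/748 = 0.12166, p̂₂ = 205/470 = 0.43617; p̂₁ − p̂₂ = -0.31451.
Unpooled SE = √(p̂₁(1−p̂₁)/n₁ + p̂₂(1−p̂₂)/n₂) = √(0.000142857 + 0.000523246) = 0.025809.
z* = 1.645 at the 90% level. Margin = 1.645·0.025809 = 0.04246.
Interval: -0.31451 ± 0.04246 → (-0.3570, -0.2721).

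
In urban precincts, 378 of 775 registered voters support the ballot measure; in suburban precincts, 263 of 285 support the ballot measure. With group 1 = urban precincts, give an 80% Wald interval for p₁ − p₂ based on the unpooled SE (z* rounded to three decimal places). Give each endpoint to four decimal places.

(-0.4657, -0.4044)

p̂₁ = 0.48774, p̂₂ = 0.92281, so the observed difference is -0.43507.
Unpooled SE = √(p̂₁(1−p̂₁)/n₁ + p̂₂(1−p̂₂)/n₂) = √(0.000322387 + 0.000249945) = 0.023923.
z* = 1.282 at the 80% level. Margin = 1.282·0.023923 = 0.03067.
Interval: -0.43507 ± 0.03067 → (-0.4657, -0.4044).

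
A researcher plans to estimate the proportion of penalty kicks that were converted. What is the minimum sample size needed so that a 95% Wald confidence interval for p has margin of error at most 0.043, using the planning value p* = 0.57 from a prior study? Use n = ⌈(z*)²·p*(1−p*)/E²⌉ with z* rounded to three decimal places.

n = 510

z* = 1.960 at the 95% level.
p*(1−p*) = 0.57·0.43 = 0.2451.
(z*)²·p*(1−p*)/E² = 3.841600·0.2451/0.001849 = 509.235.
⌈509.235⌉ = 510.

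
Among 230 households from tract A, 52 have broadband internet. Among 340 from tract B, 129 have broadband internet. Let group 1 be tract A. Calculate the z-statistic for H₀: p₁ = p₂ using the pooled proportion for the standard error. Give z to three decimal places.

z = -3.858

Sample proportions: p̂₁ = 52/230 = 0.22609 and p̂₂ = 129/340 = 0.37941.
Pooling: p̂ = 181/570 = 0.31754.
Pooled SE = √[0.2167098·0.00728900] ≈ 0.039744.
z = (p̂₁ − p̂₂)/SE = (0.22609 − 0.37941)/0.039744 = -0.15332/0.039744 = -3.858.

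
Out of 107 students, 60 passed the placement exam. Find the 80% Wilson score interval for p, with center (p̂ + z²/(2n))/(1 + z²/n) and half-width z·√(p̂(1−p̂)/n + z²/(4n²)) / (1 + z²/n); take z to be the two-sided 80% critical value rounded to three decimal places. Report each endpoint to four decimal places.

(0.4988, 0.6209)

Here p̂ = 60/107 = 0.56075 and z = 1.282 (z² = 1.643524).
1 + z²/n = 1.015360.
Adjusted center: (0.56075 + z²/(2n))/1.015360 = 0.55983.
Radicand: p̂(1−p̂)/n + z²/(4n²) = 0.002301960 + 0.000035888 = 0.002337848.
Half-width = 1.282·√0.002337848/1.015360 = 0.06105.
Interval: 0.55983 ± 0.06105 → (0.4988, 0.6209).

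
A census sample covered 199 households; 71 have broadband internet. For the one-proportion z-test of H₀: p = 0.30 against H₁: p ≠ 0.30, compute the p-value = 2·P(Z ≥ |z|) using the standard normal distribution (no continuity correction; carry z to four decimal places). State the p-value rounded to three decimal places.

p-value = 0.080

With x = 71 successes in n = 199, p̂ = 0.35678.
Under H₀, SE = √(p₀(1−p₀)/n) = √(0.30·0.70/199) = √0.001055276 = 0.032485.
z = (p̂ − p₀)/SE = (71/199 − 0.30)/0.032485 ≈ 1.7480.
From the standard normal, 2·P(Z ≥ |z|) = 0.080.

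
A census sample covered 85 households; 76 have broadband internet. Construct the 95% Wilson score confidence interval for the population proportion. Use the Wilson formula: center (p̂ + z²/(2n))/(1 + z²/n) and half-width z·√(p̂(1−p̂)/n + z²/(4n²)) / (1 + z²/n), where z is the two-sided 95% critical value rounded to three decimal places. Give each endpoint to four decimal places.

(0.8109, 0.9433)

Here p̂ = 76/85 = 0.89412 and z = 1.960 (z² = 3.841600).
Denominator 1 + z²/n = 1 + 3.841600/85 = 1.045195.
Adjusted center: (0.89412 + z²/(2n))/1.045195 = 0.87708.
Radicand: p̂(1−p̂)/n + z²/(4n²) = 0.001113780 + 0.000132927 = 0.001246707.
Half-width = z·√(radicand)/denom = 1.960·0.035309/1.045195 = 0.06621.
So the interval runs from 0.8109 to 0.9433.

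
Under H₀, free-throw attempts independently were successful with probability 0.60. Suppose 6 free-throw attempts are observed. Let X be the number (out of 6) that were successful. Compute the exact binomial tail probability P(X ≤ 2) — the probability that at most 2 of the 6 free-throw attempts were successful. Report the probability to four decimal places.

X is binomial with n = 6 and p = 0.60.
P(X ≤ 2) = C(6,0)·0.60^0·0.40^6 + C(6,1)·0.60^1·0.40^5 + C(6,2)·0.60^2·0.40^4.
= 0.004096 + 0.036864 + 0.138240 = 0.1792.

P = 0.1792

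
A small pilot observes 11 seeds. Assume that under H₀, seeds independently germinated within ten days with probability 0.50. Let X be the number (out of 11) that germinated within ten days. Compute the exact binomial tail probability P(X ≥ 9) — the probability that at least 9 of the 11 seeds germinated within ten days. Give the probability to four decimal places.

P = 0.0327

X ~ Binomial(n=11, p=0.50).
P(X ≥ 9) = C(11,9)·0.50^9·0.50^2 + C(11,10)·0.50^10·0.50^1 + C(11,11)·0.50^11·0.50^0.
= 0.026855 + 0.005371 + 0.000488 = 0.0327.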